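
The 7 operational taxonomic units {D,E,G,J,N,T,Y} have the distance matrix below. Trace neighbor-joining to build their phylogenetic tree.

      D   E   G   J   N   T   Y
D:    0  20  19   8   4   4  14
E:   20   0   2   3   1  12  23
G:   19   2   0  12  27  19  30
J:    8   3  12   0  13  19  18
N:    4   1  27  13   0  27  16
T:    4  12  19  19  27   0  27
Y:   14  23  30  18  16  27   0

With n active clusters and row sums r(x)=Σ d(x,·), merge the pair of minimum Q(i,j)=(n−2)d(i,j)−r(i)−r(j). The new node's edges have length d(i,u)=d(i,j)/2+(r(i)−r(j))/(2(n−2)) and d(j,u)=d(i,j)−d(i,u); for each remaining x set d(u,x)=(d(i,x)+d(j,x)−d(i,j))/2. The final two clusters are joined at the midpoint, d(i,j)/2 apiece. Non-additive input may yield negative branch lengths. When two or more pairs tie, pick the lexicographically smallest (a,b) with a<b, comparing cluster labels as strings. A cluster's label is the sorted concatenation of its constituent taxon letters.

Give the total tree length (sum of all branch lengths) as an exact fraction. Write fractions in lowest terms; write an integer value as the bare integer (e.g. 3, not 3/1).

647/16

1. join E+G (d=2, Q=-160) ⇒ EG; edges |E|=-19/5, |G|=29/5
  updated: d(D,EG)=37/2, d(EG,J)=13/2, d(EG,N)=13, d(EG,T)=29/2, d(EG,Y)=51/2
2. join D+T (d=4, Q=-124) ⇒ DT; edges |D|=-27/8, |T|=59/8
  updated: d(DT,EG)=29/2, d(DT,J)=23/2, d(DT,N)=27/2, d(DT,Y)=37/2
3. join EG+J (d=13/2, Q=-89) ⇒ EGJ; edges |EG|=5, |J|=3/2
  updated: d(DT,EGJ)=39/4, d(EGJ,N)=39/4, d(EGJ,Y)=37/2
4. join DT+EGJ (d=39/4, Q=-241/4) ⇒ DEGJT; edges |DT|=93/16, |EGJ|=63/16
  updated: d(DEGJT,N)=27/4, d(DEGJT,Y)=109/8
5. join DEGJT+N (d=27/4, Q=-291/8) ⇒ DEGJNT; edges |DEGJT|=35/16, |N|=73/16
  updated: d(DEGJNT,Y)=183/16
6. join DEGJNT+Y (d=183/16) ⇒ DEGJNTY; edges |DEGJNT|=183/32, |Y|=183/32
final tree: ((((D:-27/8,T:59/8):93/16,((E:-19/5,G:29/5):5,J:3/2):63/16):35/16,N:73/16):183/32,Y:183/32)
total length: 647/16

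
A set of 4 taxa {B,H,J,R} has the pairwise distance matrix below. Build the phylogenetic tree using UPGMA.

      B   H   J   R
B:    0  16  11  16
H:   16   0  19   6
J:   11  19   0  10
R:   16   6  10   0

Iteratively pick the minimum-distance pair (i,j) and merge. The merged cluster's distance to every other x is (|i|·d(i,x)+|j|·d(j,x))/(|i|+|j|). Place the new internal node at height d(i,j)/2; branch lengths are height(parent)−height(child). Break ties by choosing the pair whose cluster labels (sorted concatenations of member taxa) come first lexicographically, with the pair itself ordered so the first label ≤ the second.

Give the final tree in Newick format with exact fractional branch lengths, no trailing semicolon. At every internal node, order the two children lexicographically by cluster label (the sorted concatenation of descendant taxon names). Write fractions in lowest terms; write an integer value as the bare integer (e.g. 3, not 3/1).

iteration 1: select H,R (d=6); attach at lengths (3, 3); label the merged cluster HR
  updated: d(B,HR)=16, d(HR,J)=29/2
iteration 2: select B,J (d=11); attach at lengths (11/2, 11/2); label the merged cluster BJ
  updated: d(BJ,HR)=61/4
iteration 3: select BJ,HR (d=61/4); attach at lengths (17/8, 37/8); label the merged cluster BHJR
final tree: ((B:11/2,J:11/2):17/8,(H:3,R:3):37/8)
total length: 95/4

((B:11/2,J:11/2):17/8,(H:3,R:3):37/8)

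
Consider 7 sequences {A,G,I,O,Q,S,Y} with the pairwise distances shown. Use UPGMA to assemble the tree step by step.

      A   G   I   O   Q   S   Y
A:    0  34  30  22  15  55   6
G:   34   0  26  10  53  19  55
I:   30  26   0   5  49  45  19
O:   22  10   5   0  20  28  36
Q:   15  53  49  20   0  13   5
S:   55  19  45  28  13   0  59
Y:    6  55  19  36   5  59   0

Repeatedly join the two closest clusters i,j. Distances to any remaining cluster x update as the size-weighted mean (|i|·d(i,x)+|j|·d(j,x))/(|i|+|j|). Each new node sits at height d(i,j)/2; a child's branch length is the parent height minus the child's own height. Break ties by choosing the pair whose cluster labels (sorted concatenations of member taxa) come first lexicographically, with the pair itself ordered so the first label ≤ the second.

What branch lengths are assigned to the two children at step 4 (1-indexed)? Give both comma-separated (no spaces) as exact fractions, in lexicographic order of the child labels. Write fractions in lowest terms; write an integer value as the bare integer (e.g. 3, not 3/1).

9,13/2

iteration 1: select I,O (d=5); attach at lengths (5/2, 5/2); label the merged cluster IO
  updated: d(A,IO)=26, d(G,IO)=18, d(IO,Q)=69/2, d(IO,S)=73/2, d(IO,Y)=55/2
iteration 2: select Q,Y (d=5); attach at lengths (5/2, 5/2); label the merged cluster QY
  updated: d(A,QY)=21/2, d(G,QY)=54, d(IO,QY)=31, d(QY,S)=36
iteration 3: select A,QY (d=21/2); attach at lengths (21/4, 11/4); label the merged cluster AQY
  updated: d(AQY,G)=142/3, d(AQY,IO)=88/3, d(AQY,S)=127/3
iteration 4: select G,IO (d=18); attach at lengths (9, 13/2); label the merged cluster GIO
  updated: d(AQY,GIO)=106/3, d(GIO,S)=92/3
iteration 5: select GIO,S (d=92/3); attach at lengths (19/3, 46/3); label the merged cluster GIOS
  updated: d(AQY,GIOS)=445/12
iteration 6: select AQY,GIOS (d=445/12); attach at lengths (319/24, 77/24); label the merged cluster AGIOQSY
final tree: ((A:21/4,(Q:5/2,Y:5/2):11/4):319/24,((G:9,(I:5/2,O:5/2):13/2):19/3,S:46/3):77/24)
total length: 215/3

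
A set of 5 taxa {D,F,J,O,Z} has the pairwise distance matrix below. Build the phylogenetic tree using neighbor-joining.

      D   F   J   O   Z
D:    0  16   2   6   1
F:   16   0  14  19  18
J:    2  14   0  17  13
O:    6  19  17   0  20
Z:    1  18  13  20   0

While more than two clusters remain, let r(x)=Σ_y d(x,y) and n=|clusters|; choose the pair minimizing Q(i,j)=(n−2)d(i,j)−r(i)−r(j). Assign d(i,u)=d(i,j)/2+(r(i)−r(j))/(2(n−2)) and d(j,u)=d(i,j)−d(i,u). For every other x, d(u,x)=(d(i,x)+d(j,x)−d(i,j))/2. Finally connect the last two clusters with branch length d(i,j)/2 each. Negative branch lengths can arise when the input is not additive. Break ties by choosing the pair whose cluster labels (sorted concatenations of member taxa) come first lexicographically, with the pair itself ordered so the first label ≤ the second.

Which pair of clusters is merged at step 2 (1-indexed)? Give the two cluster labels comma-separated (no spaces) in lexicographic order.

DZ,J

iteration 1: select D,Z (d=1, Q=-74); attach at lengths (-4, 5); label the merged cluster DZ
  updated: d(DZ,F)=33/2, d(DZ,J)=7, d(DZ,O)=25/2
iteration 2: select DZ,J (d=7, Q=-60); attach at lengths (3, 4); label the merged cluster DJZ
  updated: d(DJZ,F)=47/4, d(DJZ,O)=45/4
iteration 3: select DJZ,F (d=47/4, Q=-42); attach at lengths (2, 39/4); label the merged cluster DFJZ
  updated: d(DFJZ,O)=37/4
iteration 4: select DFJZ,O (d=37/4); attach at lengths (37/8, 37/8); label the merged cluster DFJOZ
final tree: ((((D:-4,Z:5):3,J:4):2,F:39/4):37/8,O:37/8)
total length: 29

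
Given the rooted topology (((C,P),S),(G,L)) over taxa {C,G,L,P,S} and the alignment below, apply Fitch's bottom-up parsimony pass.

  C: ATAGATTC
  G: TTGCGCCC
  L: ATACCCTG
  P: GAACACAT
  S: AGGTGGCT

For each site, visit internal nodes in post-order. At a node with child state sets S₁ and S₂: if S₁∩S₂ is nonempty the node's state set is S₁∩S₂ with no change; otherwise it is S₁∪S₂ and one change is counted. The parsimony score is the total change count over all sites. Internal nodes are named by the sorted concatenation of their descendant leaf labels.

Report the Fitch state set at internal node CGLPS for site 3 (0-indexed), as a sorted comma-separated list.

site 0, node CP: C={A} ∪ P={G} → {A,G} (+1)
site 0, node CPS: CP={A,G} ∩ S={A} → {A} (+0)
site 0, node GL: G={T} ∪ L={A} → {A,T} (+1)
site 0, node CGLPS: CPS={A} ∩ GL={A,T} → {A} (+0)
site 1, node CP: C={T} ∪ P={A} → {A,T} (+1)
site 1, node CPS: CP={A,T} ∪ S={G} → {A,G,T} (+1)
site 1, node GL: G={T} ∩ L={T} → {T} (+0)
site 1, node CGLPS: CPS={A,G,T} ∩ GL={T} → {T} (+0)
site 2, node CP: C={A} ∩ P={A} → {A} (+0)
site 2, node CPS: CP={A} ∪ S={G} → {A,G} (+1)
site 2, node GL: G={G} ∪ L={A} → {A,G} (+1)
site 2, node CGLPS: CPS={A,G} ∩ GL={A,G} → {A,G} (+0)
site 3, node CP: C={G} ∪ P={C} → {C,G} (+1)
site 3, node CPS: CP={C,G} ∪ S={T} → {C,G,T} (+1)
site 3, node GL: G={C} ∩ L={C} → {C} (+0)
site 3, node CGLPS: CPS={C,G,T} ∩ GL={C} → {C} (+0)
site 4, node CP: C={A} ∩ P={A} → {A} (+0)
site 4, node CPS: CP={A} ∪ S={G} → {A,G} (+1)
site 4, node GL: G={G} ∪ L={C} → {C,G} (+1)
site 4, node CGLPS: CPS={A,G} ∩ GL={C,G} → {G} (+0)
site 5, node CP: C={T} ∪ P={C} → {C,T} (+1)
site 5, node CPS: CP={C,T} ∪ S={G} → {C,G,T} (+1)
site 5, node GL: G={C} ∩ L={C} → {C} (+0)
site 5, node CGLPS: CPS={C,G,T} ∩ GL={C} → {C} (+0)
site 6, node CP: C={T} ∪ P={A} → {A,T} (+1)
site 6, node CPS: CP={A,T} ∪ S={C} → {A,C,T} (+1)
site 6, node GL: G={C} ∪ L={T} → {C,T} (+1)
site 6, node CGLPS: CPS={A,C,T} ∩ GL={C,T} → {C,T} (+0)
site 7, node CP: C={C} ∪ P={T} → {C,T} (+1)
site 7, node CPS: CP={C,T} ∩ S={T} → {T} (+0)
site 7, node GL: G={C} ∪ L={G} → {C,G} (+1)
site 7, node CGLPS: CPS={T} ∪ GL={C,G} → {C,G,T} (+1)
per-site changes: [2, 2, 2, 2, 2, 2, 3, 3]; total = 18

C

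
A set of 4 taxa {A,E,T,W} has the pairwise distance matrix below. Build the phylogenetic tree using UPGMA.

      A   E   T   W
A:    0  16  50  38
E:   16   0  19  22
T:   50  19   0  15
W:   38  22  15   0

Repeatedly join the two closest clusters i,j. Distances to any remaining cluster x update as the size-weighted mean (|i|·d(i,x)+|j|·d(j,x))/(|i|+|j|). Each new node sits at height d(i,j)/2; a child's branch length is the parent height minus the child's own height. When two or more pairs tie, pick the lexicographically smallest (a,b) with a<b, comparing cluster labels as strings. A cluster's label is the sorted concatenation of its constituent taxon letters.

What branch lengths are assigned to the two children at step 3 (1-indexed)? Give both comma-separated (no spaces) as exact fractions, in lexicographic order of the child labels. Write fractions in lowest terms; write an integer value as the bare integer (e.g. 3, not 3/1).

65/8,69/8

step 1: merge (T,W) at d=15; branch lengths T→15/2, W→15/2; new cluster TW
  updated: d(A,TW)=44, d(E,TW)=41/2
step 2: merge (A,E) at d=16; branch lengths A→8, E→8; new cluster AE
  updated: d(AE,TW)=129/4
step 3: merge (AE,TW) at d=129/4; branch lengths AE→65/8, TW→69/8; new cluster AETW
final tree: ((A:8,E:8):65/8,(T:15/2,W:15/2):69/8)
total length: 191/4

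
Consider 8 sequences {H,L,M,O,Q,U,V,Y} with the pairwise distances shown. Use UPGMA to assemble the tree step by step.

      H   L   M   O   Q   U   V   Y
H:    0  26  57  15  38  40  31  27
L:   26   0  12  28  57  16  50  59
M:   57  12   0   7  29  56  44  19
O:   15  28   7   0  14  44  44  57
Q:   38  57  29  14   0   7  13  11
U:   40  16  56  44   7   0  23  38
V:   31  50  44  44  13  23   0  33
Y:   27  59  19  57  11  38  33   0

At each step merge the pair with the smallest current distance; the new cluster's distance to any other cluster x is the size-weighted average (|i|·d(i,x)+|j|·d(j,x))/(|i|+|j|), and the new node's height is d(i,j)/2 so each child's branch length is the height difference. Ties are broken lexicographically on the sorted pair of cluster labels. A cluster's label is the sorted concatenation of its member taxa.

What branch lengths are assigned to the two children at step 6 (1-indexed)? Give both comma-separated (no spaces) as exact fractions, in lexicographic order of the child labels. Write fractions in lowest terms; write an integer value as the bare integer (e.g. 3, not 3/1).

29/12,83/12

step 1: merge (M,O) at d=7; branch lengths M→7/2, O→7/2; new cluster MO
  updated: d(H,MO)=36, d(L,MO)=20, d(MO,Q)=43/2, d(MO,U)=50, d(MO,V)=44, d(MO,Y)=38
step 2: merge (Q,U) at d=7; branch lengths Q→7/2, U→7/2; new cluster QU
  updated: d(H,QU)=39, d(L,QU)=73/2, d(MO,QU)=143/4, d(QU,V)=18, d(QU,Y)=49/2
step 3: merge (QU,V) at d=18; branch lengths QU→11/2, V→9; new cluster QUV
  updated: d(H,QUV)=109/3, d(L,QUV)=41, d(MO,QUV)=77/2, d(QUV,Y)=82/3
step 4: merge (L,MO) at d=20; branch lengths L→10, MO→13/2; new cluster LMO
  updated: d(H,LMO)=98/3, d(LMO,QUV)=118/3, d(LMO,Y)=45
step 5: merge (H,Y) at d=27; branch lengths H→27/2, Y→27/2; new cluster HY
  updated: d(HY,LMO)=233/6, d(HY,QUV)=191/6
step 6: merge (HY,QUV) at d=191/6; branch lengths HY→29/12, QUV→83/12; new cluster HQUVY
  updated: d(HQUVY,LMO)=587/15
step 7: merge (HQUVY,LMO) at d=587/15; branch lengths HQUVY→73/20, LMO→287/30; new cluster HLMOQUVY
final tree: (((H:27/2,Y:27/2):29/12,((Q:7/2,U:7/2):11/2,V:9):83/12):73/20,(L:10,(M:7/2,O:7/2):13/2):287/30)
total length: 1891/20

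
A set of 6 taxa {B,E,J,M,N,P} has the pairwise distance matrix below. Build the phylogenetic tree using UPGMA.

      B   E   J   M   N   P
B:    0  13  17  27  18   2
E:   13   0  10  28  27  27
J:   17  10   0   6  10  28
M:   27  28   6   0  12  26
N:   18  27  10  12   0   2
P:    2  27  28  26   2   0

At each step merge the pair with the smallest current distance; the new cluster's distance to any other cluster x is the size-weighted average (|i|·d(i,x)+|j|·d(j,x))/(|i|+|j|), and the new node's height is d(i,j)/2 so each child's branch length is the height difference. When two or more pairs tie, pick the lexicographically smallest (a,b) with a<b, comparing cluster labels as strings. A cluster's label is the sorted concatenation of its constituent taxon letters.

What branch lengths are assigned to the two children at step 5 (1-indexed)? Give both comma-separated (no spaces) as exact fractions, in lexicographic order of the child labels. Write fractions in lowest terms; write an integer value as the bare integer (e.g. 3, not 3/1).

97/18,8/9

1. join B+P (d=2) ⇒ BP; edges |B|=1, |P|=1
  updated: d(BP,E)=20, d(BP,J)=45/2, d(BP,M)=53/2, d(BP,N)=10
2. join J+M (d=6) ⇒ JM; edges |J|=3, |M|=3
  updated: d(BP,JM)=49/2, d(E,JM)=19, d(JM,N)=11
3. join BP+N (d=10) ⇒ BNP; edges |BP|=4, |N|=5
  updated: d(BNP,E)=67/3, d(BNP,JM)=20
4. join E+JM (d=19) ⇒ EJM; edges |E|=19/2, |JM|=13/2
  updated: d(BNP,EJM)=187/9
5. join BNP+EJM (d=187/9) ⇒ BEJMNP; edges |BNP|=97/18, |EJM|=8/9
final tree: (((B:1,P:1):4,N:5):97/18,(E:19/2,(J:3,M:3):13/2):8/9)
total length: 707/18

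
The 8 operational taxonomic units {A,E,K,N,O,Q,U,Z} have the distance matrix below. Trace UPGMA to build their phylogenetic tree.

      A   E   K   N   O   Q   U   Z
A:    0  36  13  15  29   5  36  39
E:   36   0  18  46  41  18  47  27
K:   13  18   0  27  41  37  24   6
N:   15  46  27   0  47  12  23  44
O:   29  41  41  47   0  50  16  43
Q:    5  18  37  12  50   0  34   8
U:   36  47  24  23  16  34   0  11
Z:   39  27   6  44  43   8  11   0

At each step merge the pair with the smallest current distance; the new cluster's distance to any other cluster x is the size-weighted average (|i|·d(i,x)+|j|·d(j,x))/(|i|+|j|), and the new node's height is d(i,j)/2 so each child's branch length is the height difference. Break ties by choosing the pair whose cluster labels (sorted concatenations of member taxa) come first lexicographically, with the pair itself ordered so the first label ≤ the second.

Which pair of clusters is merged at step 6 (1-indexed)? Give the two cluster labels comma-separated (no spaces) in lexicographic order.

ANQ,EKZ

1. join A+Q (d=5) ⇒ AQ; edges |A|=5/2, |Q|=5/2
  updated: d(AQ,E)=27, d(AQ,K)=25, d(AQ,N)=27/2, d(AQ,O)=79/2, d(AQ,U)=35, d(AQ,Z)=47/2
2. join K+Z (d=6) ⇒ KZ; edges |K|=3, |Z|=3
  updated: d(AQ,KZ)=97/4, d(E,KZ)=45/2, d(KZ,N)=71/2, d(KZ,O)=42, d(KZ,U)=35/2
3. join AQ+N (d=27/2) ⇒ ANQ; edges |AQ|=17/4, |N|=27/4
  updated: d(ANQ,E)=100/3, d(ANQ,KZ)=28, d(ANQ,O)=42, d(ANQ,U)=31
4. join O+U (d=16) ⇒ OU; edges |O|=8, |U|=8
  updated: d(ANQ,OU)=73/2, d(E,OU)=44, d(KZ,OU)=119/4
5. join E+KZ (d=45/2) ⇒ EKZ; edges |E|=45/4, |KZ|=33/4
  updated: d(ANQ,EKZ)=268/9, d(EKZ,OU)=69/2
6. join ANQ+EKZ (d=268/9) ⇒ AEKNQZ; edges |ANQ|=293/36, |EKZ|=131/36
  updated: d(AEKNQZ,OU)=71/2
7. join AEKNQZ+OU (d=71/2) ⇒ AEKNOQUZ; edges |AEKNQZ|=103/36, |OU|=39/4
final tree: ((((A:5/2,Q:5/2):17/4,N:27/4):293/36,(E:45/4,(K:3,Z:3):33/4):131/36):103/36,(O:8,U:8):39/4)
total length: 737/9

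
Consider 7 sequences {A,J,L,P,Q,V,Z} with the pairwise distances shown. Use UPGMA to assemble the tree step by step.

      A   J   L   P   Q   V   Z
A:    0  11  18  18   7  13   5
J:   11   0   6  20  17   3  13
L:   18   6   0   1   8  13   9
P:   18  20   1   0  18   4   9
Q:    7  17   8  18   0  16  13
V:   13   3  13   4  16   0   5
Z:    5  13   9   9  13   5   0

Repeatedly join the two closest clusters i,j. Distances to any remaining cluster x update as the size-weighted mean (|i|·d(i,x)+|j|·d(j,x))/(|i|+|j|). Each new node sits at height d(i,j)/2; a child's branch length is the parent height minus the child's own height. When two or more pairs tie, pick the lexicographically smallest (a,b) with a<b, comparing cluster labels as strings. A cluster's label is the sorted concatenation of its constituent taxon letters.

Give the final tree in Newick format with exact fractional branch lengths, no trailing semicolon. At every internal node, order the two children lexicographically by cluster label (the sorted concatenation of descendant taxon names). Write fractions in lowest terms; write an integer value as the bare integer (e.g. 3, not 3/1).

1. join L+P (d=1) ⇒ LP; edges |L|=1/2, |P|=1/2
  updated: d(A,LP)=18, d(J,LP)=13, d(LP,Q)=13, d(LP,V)=17/2, d(LP,Z)=9
2. join J+V (d=3) ⇒ JV; edges |J|=3/2, |V|=3/2
  updated: d(A,JV)=12, d(JV,LP)=43/4, d(JV,Q)=33/2, d(JV,Z)=9
3. join A+Z (d=5) ⇒ AZ; edges |A|=5/2, |Z|=5/2
  updated: d(AZ,JV)=21/2, d(AZ,LP)=27/2, d(AZ,Q)=10
4. join AZ+Q (d=10) ⇒ AQZ; edges |AZ|=5/2, |Q|=5
  updated: d(AQZ,JV)=25/2, d(AQZ,LP)=40/3
5. join JV+LP (d=43/4) ⇒ JLPV; edges |JV|=31/8, |LP|=39/8
  updated: d(AQZ,JLPV)=155/12
6. join AQZ+JLPV (d=155/12) ⇒ AJLPQVZ; edges |AQZ|=35/24, |JLPV|=13/12
final tree: (((A:5/2,Z:5/2):5/2,Q:5):35/24,((J:3/2,V:3/2):31/8,(L:1/2,P:1/2):39/8):13/12)
total length: 667/24

(((A:5/2,Z:5/2):5/2,Q:5):35/24,((J:3/2,V:3/2):31/8,(L:1/2,P:1/2):39/8):13/12)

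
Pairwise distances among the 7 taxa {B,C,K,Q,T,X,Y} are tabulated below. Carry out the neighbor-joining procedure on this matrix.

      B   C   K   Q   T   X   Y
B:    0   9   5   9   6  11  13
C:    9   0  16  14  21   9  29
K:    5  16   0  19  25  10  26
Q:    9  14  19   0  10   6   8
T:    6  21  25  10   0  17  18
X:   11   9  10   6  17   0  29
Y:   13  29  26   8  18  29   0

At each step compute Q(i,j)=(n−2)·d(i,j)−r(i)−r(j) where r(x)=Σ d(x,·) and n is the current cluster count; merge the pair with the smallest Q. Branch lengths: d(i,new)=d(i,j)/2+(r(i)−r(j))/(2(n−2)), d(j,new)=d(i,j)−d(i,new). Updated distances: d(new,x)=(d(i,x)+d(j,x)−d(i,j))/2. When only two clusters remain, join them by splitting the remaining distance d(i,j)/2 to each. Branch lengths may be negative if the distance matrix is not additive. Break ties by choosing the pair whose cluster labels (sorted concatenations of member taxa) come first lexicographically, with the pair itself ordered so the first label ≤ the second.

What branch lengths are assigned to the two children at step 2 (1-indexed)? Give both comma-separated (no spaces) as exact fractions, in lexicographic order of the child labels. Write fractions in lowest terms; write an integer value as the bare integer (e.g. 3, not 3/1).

1. join Q+Y (d=8, Q=-149) ⇒ QY; edges |Q|=-17/10, |Y|=97/10
  updated: d(B,QY)=7, d(C,QY)=35/2, d(K,QY)=37/2, d(QY,T)=10, d(QY,X)=27/2
2. join QY+T (d=10, Q=-211/2) ⇒ QTY; edges |QY|=55/16, |T|=105/16
  updated: d(B,QTY)=3/2, d(C,QTY)=57/4, d(K,QTY)=67/4, d(QTY,X)=41/4
3. join B+QTY (d=3/2, Q=-259/4) ⇒ BQTY; edges |B|=-47/24, |QTY|=83/24
  updated: d(BQTY,C)=87/8, d(BQTY,K)=81/8, d(BQTY,X)=79/8
4. join BQTY+K (d=81/8, Q=-187/4) ⇒ BKQTY; edges |BQTY|=15/4, |K|=51/8
  updated: d(BKQTY,C)=67/8, d(BKQTY,X)=39/8
5. join BKQTY+C (d=67/8, Q=-89/4) ⇒ BCKQTY; edges |BKQTY|=17/8, |C|=25/4
  updated: d(BCKQTY,X)=11/4
6. join BCKQTY+X (d=11/4) ⇒ BCKQTXY; edges |BCKQTY|=11/8, |X|=11/8
final tree: ((((B:-47/24,((Q:-17/10,Y:97/10):55/16,T:105/16):83/24):15/4,K:51/8):17/8,C:25/4):11/8,X:11/8)
total length: 163/4

55/16,105/16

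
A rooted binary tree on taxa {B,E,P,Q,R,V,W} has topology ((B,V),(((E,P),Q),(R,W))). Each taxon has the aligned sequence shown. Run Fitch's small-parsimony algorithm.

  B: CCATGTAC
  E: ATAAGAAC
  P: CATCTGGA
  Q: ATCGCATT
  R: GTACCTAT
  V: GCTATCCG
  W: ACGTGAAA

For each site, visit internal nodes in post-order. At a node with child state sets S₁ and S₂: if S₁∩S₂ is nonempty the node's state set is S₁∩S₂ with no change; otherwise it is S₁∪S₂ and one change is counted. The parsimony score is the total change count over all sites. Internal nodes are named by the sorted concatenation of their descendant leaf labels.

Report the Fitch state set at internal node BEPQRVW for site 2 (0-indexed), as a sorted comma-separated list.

site 0, node BV: B={C} ∪ V={G} → {C,G} (+1)
site 0, node EP: E={A} ∪ P={C} → {A,C} (+1)
site 0, node EPQ: EP={A,C} ∩ Q={A} → {A} (+0)
site 0, node RW: R={G} ∪ W={A} → {A,G} (+1)
site 0, node EPQRW: EPQ={A} ∩ RW={A,G} → {A} (+0)
site 0, node BEPQRVW: BV={C,G} ∪ EPQRW={A} → {A,C,G} (+1)
site 1, node BV: B={C} ∩ V={C} → {C} (+0)
site 1, node EP: E={T} ∪ P={A} → {A,T} (+1)
site 1, node EPQ: EP={A,T} ∩ Q={T} → {T} (+0)
site 1, node RW: R={T} ∪ W={C} → {C,T} (+1)
site 1, node EPQRW: EPQ={T} ∩ RW={C,T} → {T} (+0)
site 1, node BEPQRVW: BV={C} ∪ EPQRW={T} → {C,T} (+1)
site 2, node BV: B={A} ∪ V={T} → {A,T} (+1)
site 2, node EP: E={A} ∪ P={T} → {A,T} (+1)
site 2, node EPQ: EP={A,T} ∪ Q={C} → {A,C,T} (+1)
site 2, node RW: R={A} ∪ W={G} → {A,G} (+1)
site 2, node EPQRW: EPQ={A,C,T} ∩ RW={A,G} → {A} (+0)
site 2, node BEPQRVW: BV={A,T} ∩ EPQRW={A} → {A} (+0)
site 3, node BV: B={T} ∪ V={A} → {A,T} (+1)
site 3, node EP: E={A} ∪ P={C} → {A,C} (+1)
site 3, node EPQ: EP={A,C} ∪ Q={G} → {A,C,G} (+1)
site 3, node RW: R={C} ∪ W={T} → {C,T} (+1)
site 3, node EPQRW: EPQ={A,C,G} ∩ RW={C,T} → {C} (+0)
site 3, node BEPQRVW: BV={A,T} ∪ EPQRW={C} → {A,C,T} (+1)
site 4, node BV: B={G} ∪ V={T} → {G,T} (+1)
site 4, node EP: E={G} ∪ P={T} → {G,T} (+1)
site 4, node EPQ: EP={G,T} ∪ Q={C} → {C,G,T} (+1)
site 4, node RW: R={C} ∪ W={G} → {C,G} (+1)
site 4, node EPQRW: EPQ={C,G,T} ∩ RW={C,G} → {C,G} (+0)
site 4, node BEPQRVW: BV={G,T} ∩ EPQRW={C,G} → {G} (+0)
site 5, node BV: B={T} ∪ V={C} → {C,T} (+1)
site 5, node EP: E={A} ∪ P={G} → {A,G} (+1)
site 5, node EPQ: EP={A,G} ∩ Q={A} → {A} (+0)
site 5, node RW: R={T} ∪ W={A} → {A,T} (+1)
site 5, node EPQRW: EPQ={A} ∩ RW={A,T} → {A} (+0)
site 5, node BEPQRVW: BV={C,T} ∪ EPQRW={A} → {A,C,T} (+1)
site 6, node BV: B={A} ∪ V={C} → {A,C} (+1)
site 6, node EP: E={A} ∪ P={G} → {A,G} (+1)
site 6, node EPQ: EP={A,G} ∪ Q={T} → {A,G,T} (+1)
site 6, node RW: R={A} ∩ W={A} → {A} (+0)
site 6, node EPQRW: EPQ={A,G,T} ∩ RW={A} → {A} (+0)
site 6, node BEPQRVW: BV={A,C} ∩ EPQRW={A} → {A} (+0)
site 7, node BV: B={C} ∪ V={G} → {C,G} (+1)
site 7, node EP: E={C} ∪ P={A} → {A,C} (+1)
site 7, node EPQ: EP={A,C} ∪ Q={T} → {A,C,T} (+1)
site 7, node RW: R={T} ∪ W={A} → {A,T} (+1)
site 7, node EPQRW: EPQ={A,C,T} ∩ RW={A,T} → {A,T} (+0)
site 7, node BEPQRVW: BV={C,G} ∪ EPQRW={A,T} → {A,C,G,T} (+1)
per-site changes: [4, 3, 4, 5, 4, 4, 3, 5]; total = 32

A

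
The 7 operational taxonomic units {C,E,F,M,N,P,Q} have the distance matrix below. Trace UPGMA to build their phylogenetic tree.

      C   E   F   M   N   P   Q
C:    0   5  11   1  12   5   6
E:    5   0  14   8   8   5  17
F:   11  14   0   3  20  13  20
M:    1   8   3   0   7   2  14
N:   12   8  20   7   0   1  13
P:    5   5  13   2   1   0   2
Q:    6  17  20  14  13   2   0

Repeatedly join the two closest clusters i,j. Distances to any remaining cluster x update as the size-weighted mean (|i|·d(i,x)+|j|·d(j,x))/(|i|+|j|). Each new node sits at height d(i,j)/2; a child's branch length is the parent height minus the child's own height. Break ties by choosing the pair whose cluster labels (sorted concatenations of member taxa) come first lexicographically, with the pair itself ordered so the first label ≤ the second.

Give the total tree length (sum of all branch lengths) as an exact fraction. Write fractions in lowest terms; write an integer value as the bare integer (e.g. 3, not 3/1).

131/5

iteration 1: select C,M (d=1); attach at lengths (1/2, 1/2); label the merged cluster CM
  updated: d(CM,E)=13/2, d(CM,F)=7, d(CM,N)=19/2, d(CM,P)=7/2, d(CM,Q)=10
iteration 2: select N,P (d=1); attach at lengths (1/2, 1/2); label the merged cluster NP
  updated: d(CM,NP)=13/2, d(E,NP)=13/2, d(F,NP)=33/2, d(NP,Q)=15/2
iteration 3: select CM,E (d=13/2); attach at lengths (11/4, 13/4); label the merged cluster CEM
  updated: d(CEM,F)=28/3, d(CEM,NP)=13/2, d(CEM,Q)=37/3
iteration 4: select CEM,NP (d=13/2); attach at lengths (0, 11/4); label the merged cluster CEMNP
  updated: d(CEMNP,F)=61/5, d(CEMNP,Q)=52/5
iteration 5: select CEMNP,Q (d=52/5); attach at lengths (39/20, 26/5); label the merged cluster CEMNPQ
  updated: d(CEMNPQ,F)=27/2
iteration 6: select CEMNPQ,F (d=27/2); attach at lengths (31/20, 27/4); label the merged cluster CEFMNPQ
final tree: (((((C:1/2,M:1/2):11/4,E:13/4):0,(N:1/2,P:1/2):11/4):39/20,Q:26/5):31/20,F:27/4)
total length: 131/5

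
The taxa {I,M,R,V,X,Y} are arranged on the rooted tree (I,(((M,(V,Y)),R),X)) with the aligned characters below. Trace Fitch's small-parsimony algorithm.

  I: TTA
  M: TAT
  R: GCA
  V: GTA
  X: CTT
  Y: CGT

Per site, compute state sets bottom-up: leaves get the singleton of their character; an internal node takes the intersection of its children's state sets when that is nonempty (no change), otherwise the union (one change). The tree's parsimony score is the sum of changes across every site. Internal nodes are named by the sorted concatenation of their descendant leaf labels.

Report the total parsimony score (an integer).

site 0, node VY: V={G} ∪ Y={C} → {C,G} (+1)
site 0, node MVY: M={T} ∪ VY={C,G} → {C,G,T} (+1)
site 0, node MRVY: MVY={C,G,T} ∩ R={G} → {G} (+0)
site 0, node MRVXY: MRVY={G} ∪ X={C} → {C,G} (+1)
site 0, node IMRVXY: I={T} ∪ MRVXY={C,G} → {C,G,T} (+1)
site 1, node VY: V={T} ∪ Y={G} → {G,T} (+1)
site 1, node MVY: M={A} ∪ VY={G,T} → {A,G,T} (+1)
site 1, node MRVY: MVY={A,G,T} ∪ R={C} → {A,C,G,T} (+1)
site 1, node MRVXY: MRVY={A,C,G,T} ∩ X={T} → {T} (+0)
site 1, node IMRVXY: I={T} ∩ MRVXY={T} → {T} (+0)
site 2, node VY: V={A} ∪ Y={T} → {A,T} (+1)
site 2, node MVY: M={T} ∩ VY={A,T} → {T} (+0)
site 2, node MRVY: MVY={T} ∪ R={A} → {A,T} (+1)
site 2, node MRVXY: MRVY={A,T} ∩ X={T} → {T} (+0)
site 2, node IMRVXY: I={A} ∪ MRVXY={T} → {A,T} (+1)
per-site changes: [4, 3, 3]; total = 10

10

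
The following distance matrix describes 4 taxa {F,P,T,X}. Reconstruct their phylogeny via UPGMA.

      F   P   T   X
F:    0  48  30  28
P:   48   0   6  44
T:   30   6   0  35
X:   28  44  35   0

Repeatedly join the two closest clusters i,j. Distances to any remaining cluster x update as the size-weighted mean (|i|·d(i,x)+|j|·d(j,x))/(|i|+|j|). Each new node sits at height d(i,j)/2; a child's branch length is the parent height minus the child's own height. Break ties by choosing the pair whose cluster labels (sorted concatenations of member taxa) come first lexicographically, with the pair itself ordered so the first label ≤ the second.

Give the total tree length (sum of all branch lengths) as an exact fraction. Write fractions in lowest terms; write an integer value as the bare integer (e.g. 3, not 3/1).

1. join P+T (d=6) ⇒ PT; edges |P|=3, |T|=3
  updated: d(F,PT)=39, d(PT,X)=79/2
2. join F+X (d=28) ⇒ FX; edges |F|=14, |X|=14
  updated: d(FX,PT)=157/4
3. join FX+PT (d=157/4) ⇒ FPTX; edges |FX|=45/8, |PT|=133/8
final tree: ((F:14,X:14):45/8,(P:3,T:3):133/8)
total length: 225/4

225/4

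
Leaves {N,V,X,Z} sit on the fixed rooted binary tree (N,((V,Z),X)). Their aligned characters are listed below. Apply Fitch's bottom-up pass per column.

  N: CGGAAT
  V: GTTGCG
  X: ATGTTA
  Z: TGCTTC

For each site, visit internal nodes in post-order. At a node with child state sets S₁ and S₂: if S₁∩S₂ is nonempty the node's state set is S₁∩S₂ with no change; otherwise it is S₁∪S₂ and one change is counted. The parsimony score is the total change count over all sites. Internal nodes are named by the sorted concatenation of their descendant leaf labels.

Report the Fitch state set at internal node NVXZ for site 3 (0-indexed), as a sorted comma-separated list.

A,T

VZ@0: {G} ∪ {T} = {G,T} (union, +1)
VXZ@0: {G,T} ∪ {A} = {A,G,T} (union, +1)
NVXZ@0: {C} ∪ {A,G,T} = {A,C,G,T} (union, +1)
VZ@1: {T} ∪ {G} = {G,T} (union, +1)
VXZ@1: {G,T} ∩ {T} = {T} (intersection, +0)
NVXZ@1: {G} ∪ {T} = {G,T} (union, +1)
VZ@2: {T} ∪ {C} = {C,T} (union, +1)
VXZ@2: {C,T} ∪ {G} = {C,G,T} (union, +1)
NVXZ@2: {G} ∩ {C,G,T} = {G} (intersection, +0)
VZ@3: {G} ∪ {T} = {G,T} (union, +1)
VXZ@3: {G,T} ∩ {T} = {T} (intersection, +0)
NVXZ@3: {A} ∪ {T} = {A,T} (union, +1)
VZ@4: {C} ∪ {T} = {C,T} (union, +1)
VXZ@4: {C,T} ∩ {T} = {T} (intersection, +0)
NVXZ@4: {A} ∪ {T} = {A,T} (union, +1)
VZ@5: {G} ∪ {C} = {C,G} (union, +1)
VXZ@5: {C,G} ∪ {A} = {A,C,G} (union, +1)
NVXZ@5: {T} ∪ {A,C,G} = {A,C,G,T} (union, +1)
per-site changes: [3, 2, 2, 2, 2, 3]; total = 14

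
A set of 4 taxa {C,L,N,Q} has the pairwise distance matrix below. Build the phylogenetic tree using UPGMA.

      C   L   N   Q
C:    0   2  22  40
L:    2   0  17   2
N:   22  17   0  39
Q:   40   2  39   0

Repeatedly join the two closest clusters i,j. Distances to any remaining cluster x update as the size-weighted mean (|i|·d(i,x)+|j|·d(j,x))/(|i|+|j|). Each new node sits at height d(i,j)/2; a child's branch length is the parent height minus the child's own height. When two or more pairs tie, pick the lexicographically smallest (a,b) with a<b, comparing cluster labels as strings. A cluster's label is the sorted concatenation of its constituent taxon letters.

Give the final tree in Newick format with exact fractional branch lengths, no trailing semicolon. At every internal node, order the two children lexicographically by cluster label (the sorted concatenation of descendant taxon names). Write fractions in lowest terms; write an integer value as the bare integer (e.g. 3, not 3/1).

1. join C+L (d=2) ⇒ CL; edges |C|=1, |L|=1
  updated: d(CL,N)=39/2, d(CL,Q)=21
2. join CL+N (d=39/2) ⇒ CLN; edges |CL|=35/4, |N|=39/4
  updated: d(CLN,Q)=27
3. join CLN+Q (d=27) ⇒ CLNQ; edges |CLN|=15/4, |Q|=27/2
final tree: (((C:1,L:1):35/4,N:39/4):15/4,Q:27/2)
total length: 151/4

(((C:1,L:1):35/4,N:39/4):15/4,Q:27/2)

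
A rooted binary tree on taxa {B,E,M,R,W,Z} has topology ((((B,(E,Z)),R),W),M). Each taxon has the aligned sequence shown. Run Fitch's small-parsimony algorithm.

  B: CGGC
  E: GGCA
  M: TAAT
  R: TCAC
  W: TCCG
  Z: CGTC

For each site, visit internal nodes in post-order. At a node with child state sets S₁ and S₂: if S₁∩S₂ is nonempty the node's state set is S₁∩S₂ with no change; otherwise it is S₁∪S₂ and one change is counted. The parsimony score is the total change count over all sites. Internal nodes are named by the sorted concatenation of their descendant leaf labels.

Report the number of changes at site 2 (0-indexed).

EZ@0: {G} ∪ {C} = {C,G} (union, +1)
BEZ@0: {C} ∩ {C,G} = {C} (intersection, +0)
BERZ@0: {C} ∪ {T} = {C,T} (union, +1)
BERWZ@0: {C,T} ∩ {T} = {T} (intersection, +0)
BEMRWZ@0: {T} ∩ {T} = {T} (intersection, +0)
EZ@1: {G} ∩ {G} = {G} (intersection, +0)
BEZ@1: {G} ∩ {G} = {G} (intersection, +0)
BERZ@1: {G} ∪ {C} = {C,G} (union, +1)
BERWZ@1: {C,G} ∩ {C} = {C} (intersection, +0)
BEMRWZ@1: {C} ∪ {A} = {A,C} (union, +1)
EZ@2: {C} ∪ {T} = {C,T} (union, +1)
BEZ@2: {G} ∪ {C,T} = {C,G,T} (union, +1)
BERZ@2: {C,G,T} ∪ {A} = {A,C,G,T} (union, +1)
BERWZ@2: {A,C,G,T} ∩ {C} = {C} (intersection, +0)
BEMRWZ@2: {C} ∪ {A} = {A,C} (union, +1)
EZ@3: {A} ∪ {C} = {A,C} (union, +1)
BEZ@3: {C} ∩ {A,C} = {C} (intersection, +0)
BERZ@3: {C} ∩ {C} = {C} (intersection, +0)
BERWZ@3: {C} ∪ {G} = {C,G} (union, +1)
BEMRWZ@3: {C,G} ∪ {T} = {C,G,T} (union, +1)
per-site changes: [2, 2, 4, 3]; total = 11

4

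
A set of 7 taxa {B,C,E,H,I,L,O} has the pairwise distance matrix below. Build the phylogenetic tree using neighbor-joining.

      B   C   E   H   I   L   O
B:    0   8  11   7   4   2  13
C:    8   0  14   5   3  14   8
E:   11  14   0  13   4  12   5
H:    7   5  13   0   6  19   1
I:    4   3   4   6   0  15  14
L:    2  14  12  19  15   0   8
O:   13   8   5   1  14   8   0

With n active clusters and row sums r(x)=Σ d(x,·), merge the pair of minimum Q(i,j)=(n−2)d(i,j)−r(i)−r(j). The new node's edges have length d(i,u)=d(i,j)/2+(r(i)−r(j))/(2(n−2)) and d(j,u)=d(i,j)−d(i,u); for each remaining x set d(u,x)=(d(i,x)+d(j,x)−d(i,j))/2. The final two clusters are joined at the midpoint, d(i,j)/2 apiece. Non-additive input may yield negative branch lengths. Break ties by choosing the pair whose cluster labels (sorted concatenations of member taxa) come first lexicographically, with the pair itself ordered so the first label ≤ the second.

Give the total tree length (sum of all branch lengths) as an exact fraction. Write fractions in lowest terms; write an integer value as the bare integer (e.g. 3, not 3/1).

355/16

iteration 1: select B,L (d=2, Q=-105); attach at lengths (-3/2, 7/2); label the merged cluster BL
  updated: d(BL,C)=10, d(BL,E)=21/2, d(BL,H)=12, d(BL,I)=17/2, d(BL,O)=19/2
iteration 2: select H,O (d=1, Q=-141/2); attach at lengths (7/16, 9/16); label the merged cluster HO
  updated: d(BL,HO)=41/4, d(C,HO)=6, d(E,HO)=17/2, d(HO,I)=19/2
iteration 3: select E,I (d=4, Q=-50); attach at lengths (4, 0); label the merged cluster EI
  updated: d(BL,EI)=15/2, d(C,EI)=13/2, d(EI,HO)=7
iteration 4: select BL,EI (d=15/2, Q=-135/4); attach at lengths (87/16, 33/16); label the merged cluster BEIL
  updated: d(BEIL,C)=9/2, d(BEIL,HO)=39/8
iteration 5: select BEIL,C (d=9/2, Q=-123/8); attach at lengths (27/16, 45/16); label the merged cluster BCEIL
  updated: d(BCEIL,HO)=51/16
iteration 6: select BCEIL,HO (d=51/16); attach at lengths (51/32, 51/32); label the merged cluster BCEHILO
final tree: ((((B:-3/2,L:7/2):87/16,(E:4,I:0):33/16):27/16,C:45/16):51/32,(H:7/16,O:9/16):51/32)
total length: 355/16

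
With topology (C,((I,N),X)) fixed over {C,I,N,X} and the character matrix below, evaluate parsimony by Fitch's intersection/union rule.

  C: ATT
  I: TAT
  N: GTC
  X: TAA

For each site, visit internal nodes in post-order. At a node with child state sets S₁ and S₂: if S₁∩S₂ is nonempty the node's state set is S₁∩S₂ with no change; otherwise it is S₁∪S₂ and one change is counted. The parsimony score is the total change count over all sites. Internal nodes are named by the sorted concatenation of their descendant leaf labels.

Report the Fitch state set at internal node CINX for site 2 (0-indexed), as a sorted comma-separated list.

site 0, node IN: I={T} ∪ N={G} → {G,T} (+1)
site 0, node INX: IN={G,T} ∩ X={T} → {T} (+0)
site 0, node CINX: C={A} ∪ INX={T} → {A,T} (+1)
site 1, node IN: I={A} ∪ N={T} → {A,T} (+1)
site 1, node INX: IN={A,T} ∩ X={A} → {A} (+0)
site 1, node CINX: C={T} ∪ INX={A} → {A,T} (+1)
site 2, node IN: I={T} ∪ N={C} → {C,T} (+1)
site 2, node INX: IN={C,T} ∪ X={A} → {A,C,T} (+1)
site 2, node CINX: C={T} ∩ INX={A,C,T} → {T} (+0)
per-site changes: [2, 2, 2]; total = 6

T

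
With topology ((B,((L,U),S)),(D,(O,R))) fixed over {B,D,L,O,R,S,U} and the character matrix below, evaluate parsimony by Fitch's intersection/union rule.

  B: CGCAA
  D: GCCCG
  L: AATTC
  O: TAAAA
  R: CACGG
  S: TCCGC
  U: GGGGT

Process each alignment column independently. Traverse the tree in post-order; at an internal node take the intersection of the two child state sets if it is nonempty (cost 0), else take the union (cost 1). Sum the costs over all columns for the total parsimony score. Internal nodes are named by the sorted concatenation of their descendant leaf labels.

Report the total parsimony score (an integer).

LU@0: {A} ∪ {G} = {A,G} (union, +1)
LSU@0: {A,G} ∪ {T} = {A,G,T} (union, +1)
BLSU@0: {C} ∪ {A,G,T} = {A,C,G,T} (union, +1)
OR@0: {T} ∪ {C} = {C,T} (union, +1)
DOR@0: {G} ∪ {C,T} = {C,G,T} (union, +1)
BDLORSU@0: {A,C,G,T} ∩ {C,G,T} = {C,G,T} (intersection, +0)
LU@1: {A} ∪ {G} = {A,G} (union, +1)
LSU@1: {A,G} ∪ {C} = {A,C,G} (union, +1)
BLSU@1: {G} ∩ {A,C,G} = {G} (intersection, +0)
OR@1: {A} ∩ {A} = {A} (intersection, +0)
DOR@1: {C} ∪ {A} = {A,C} (union, +1)
BDLORSU@1: {G} ∪ {A,C} = {A,C,G} (union, +1)
LU@2: {T} ∪ {G} = {G,T} (union, +1)
LSU@2: {G,T} ∪ {C} = {C,G,T} (union, +1)
BLSU@2: {C} ∩ {C,G,T} = {C} (intersection, +0)
OR@2: {A} ∪ {C} = {A,C} (union, +1)
DOR@2: {C} ∩ {A,C} = {C} (intersection, +0)
BDLORSU@2: {C} ∩ {C} = {C} (intersection, +0)
LU@3: {T} ∪ {G} = {G,T} (union, +1)
LSU@3: {G,T} ∩ {G} = {G} (intersection, +0)
BLSU@3: {A} ∪ {G} = {A,G} (union, +1)
OR@3: {A} ∪ {G} = {A,G} (union, +1)
DOR@3: {C} ∪ {A,G} = {A,C,G} (union, +1)
BDLORSU@3: {A,G} ∩ {A,C,G} = {A,G} (intersection, +0)
LU@4: {C} ∪ {T} = {C,T} (union, +1)
LSU@4: {C,T} ∩ {C} = {C} (intersection, +0)
BLSU@4: {A} ∪ {C} = {A,C} (union, +1)
OR@4: {A} ∪ {G} = {A,G} (union, +1)
DOR@4: {G} ∩ {A,G} = {G} (intersection, +0)
BDLORSU@4: {A,C} ∪ {G} = {A,C,G} (union, +1)
per-site changes: [5, 4, 3, 4, 4]; total = 20

20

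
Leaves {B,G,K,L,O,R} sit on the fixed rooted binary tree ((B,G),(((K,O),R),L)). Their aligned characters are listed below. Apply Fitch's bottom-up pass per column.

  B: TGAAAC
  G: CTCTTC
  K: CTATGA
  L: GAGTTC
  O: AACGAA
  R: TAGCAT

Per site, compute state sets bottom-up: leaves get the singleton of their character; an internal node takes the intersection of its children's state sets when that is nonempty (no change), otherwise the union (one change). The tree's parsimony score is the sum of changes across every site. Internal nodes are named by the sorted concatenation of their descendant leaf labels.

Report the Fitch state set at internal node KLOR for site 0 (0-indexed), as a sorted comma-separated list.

A,C,G,T

[col 0] BG: children B:{T}, G:{C} ∪→ {C,T}; cost 1
[col 0] KO: children K:{C}, O:{A} ∪→ {A,C}; cost 1
[col 0] KOR: children KO:{A,C}, R:{T} ∪→ {A,C,T}; cost 1
[col 0] KLOR: children KOR:{A,C,T}, L:{G} ∪→ {A,C,G,T}; cost 1
[col 0] BGKLOR: children BG:{C,T}, KLOR:{A,C,G,T} ∩→ {C,T}; cost 0
[col 1] BG: children B:{G}, G:{T} ∪→ {G,T}; cost 1
[col 1] KO: children K:{T}, O:{A} ∪→ {A,T}; cost 1
[col 1] KOR: children KO:{A,T}, R:{A} ∩→ {A}; cost 0
[col 1] KLOR: children KOR:{A}, L:{A} ∩→ {A}; cost 0
[col 1] BGKLOR: children BG:{G,T}, KLOR:{A} ∪→ {A,G,T}; cost 1
[col 2] BG: children B:{A}, G:{C} ∪→ {A,C}; cost 1
[col 2] KO: children K:{A}, O:{C} ∪→ {A,C}; cost 1
[col 2] KOR: children KO:{A,C}, R:{G} ∪→ {A,C,G}; cost 1
[col 2] KLOR: children KOR:{A,C,G}, L:{G} ∩→ {G}; cost 0
[col 2] BGKLOR: children BG:{A,C}, KLOR:{G} ∪→ {A,C,G}; cost 1
[col 3] BG: children B:{A}, G:{T} ∪→ {A,T}; cost 1
[col 3] KO: children K:{T}, O:{G} ∪→ {G,T}; cost 1
[col 3] KOR: children KO:{G,T}, R:{C} ∪→ {C,G,T}; cost 1
[col 3] KLOR: children KOR:{C,G,T}, L:{T} ∩→ {T}; cost 0
[col 3] BGKLOR: children BG:{A,T}, KLOR:{T} ∩→ {T}; cost 0
[col 4] BG: children B:{A}, G:{T} ∪→ {A,T}; cost 1
[col 4] KO: children K:{G}, O:{A} ∪→ {A,G}; cost 1
[col 4] KOR: children KO:{A,G}, R:{A} ∩→ {A}; cost 0
[col 4] KLOR: children KOR:{A}, L:{T} ∪→ {A,T}; cost 1
[col 4] BGKLOR: children BG:{A,T}, KLOR:{A,T} ∩→ {A,T}; cost 0
[col 5] BG: children B:{C}, G:{C} ∩→ {C}; cost 0
[col 5] KO: children K:{A}, O:{A} ∩→ {A}; cost 0
[col 5] KOR: children KO:{A}, R:{T} ∪→ {A,T}; cost 1
[col 5] KLOR: children KOR:{A,T}, L:{C} ∪→ {A,C,T}; cost 1
[col 5] BGKLOR: children BG:{C}, KLOR:{A,C,T} ∩→ {C}; cost 0
per-site changes: [4, 3, 4, 3, 3, 2]; total = 19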